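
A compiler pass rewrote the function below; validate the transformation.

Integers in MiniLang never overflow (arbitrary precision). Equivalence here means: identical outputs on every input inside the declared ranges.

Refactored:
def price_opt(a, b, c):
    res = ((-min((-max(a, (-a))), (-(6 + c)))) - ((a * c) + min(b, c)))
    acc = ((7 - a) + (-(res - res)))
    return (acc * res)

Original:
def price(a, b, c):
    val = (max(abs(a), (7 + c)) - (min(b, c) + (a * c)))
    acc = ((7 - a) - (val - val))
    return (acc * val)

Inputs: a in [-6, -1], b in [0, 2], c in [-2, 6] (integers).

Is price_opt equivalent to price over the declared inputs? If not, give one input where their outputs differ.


Run the pair on a=-6, b=0, c=0.
price: val = 7; acc = 13; return 91
price_opt: res = 6; acc = 13; return 78
91 != 78, so the rewrite changes behavior.
verdict: not equivalent; witness: a=-6, b=0, c=0


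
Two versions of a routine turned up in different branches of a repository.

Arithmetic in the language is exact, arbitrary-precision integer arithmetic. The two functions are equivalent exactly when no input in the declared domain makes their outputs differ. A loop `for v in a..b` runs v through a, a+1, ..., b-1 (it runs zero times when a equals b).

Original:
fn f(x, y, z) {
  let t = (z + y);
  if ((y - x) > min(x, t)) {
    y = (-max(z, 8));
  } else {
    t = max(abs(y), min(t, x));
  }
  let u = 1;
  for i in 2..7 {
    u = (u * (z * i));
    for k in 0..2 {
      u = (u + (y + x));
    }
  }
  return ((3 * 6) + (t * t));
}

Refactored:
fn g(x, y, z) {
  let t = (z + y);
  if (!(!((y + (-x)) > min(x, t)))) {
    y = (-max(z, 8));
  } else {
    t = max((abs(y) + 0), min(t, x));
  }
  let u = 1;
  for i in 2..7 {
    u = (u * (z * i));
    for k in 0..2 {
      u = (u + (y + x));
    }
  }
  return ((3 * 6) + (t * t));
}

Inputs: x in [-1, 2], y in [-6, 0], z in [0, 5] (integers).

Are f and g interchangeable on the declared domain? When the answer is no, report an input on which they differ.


Although constant usage differs; also arithmetic usage differs; also boolean connective usage differs, 168/168 inputs agree.
verdict: equivalent


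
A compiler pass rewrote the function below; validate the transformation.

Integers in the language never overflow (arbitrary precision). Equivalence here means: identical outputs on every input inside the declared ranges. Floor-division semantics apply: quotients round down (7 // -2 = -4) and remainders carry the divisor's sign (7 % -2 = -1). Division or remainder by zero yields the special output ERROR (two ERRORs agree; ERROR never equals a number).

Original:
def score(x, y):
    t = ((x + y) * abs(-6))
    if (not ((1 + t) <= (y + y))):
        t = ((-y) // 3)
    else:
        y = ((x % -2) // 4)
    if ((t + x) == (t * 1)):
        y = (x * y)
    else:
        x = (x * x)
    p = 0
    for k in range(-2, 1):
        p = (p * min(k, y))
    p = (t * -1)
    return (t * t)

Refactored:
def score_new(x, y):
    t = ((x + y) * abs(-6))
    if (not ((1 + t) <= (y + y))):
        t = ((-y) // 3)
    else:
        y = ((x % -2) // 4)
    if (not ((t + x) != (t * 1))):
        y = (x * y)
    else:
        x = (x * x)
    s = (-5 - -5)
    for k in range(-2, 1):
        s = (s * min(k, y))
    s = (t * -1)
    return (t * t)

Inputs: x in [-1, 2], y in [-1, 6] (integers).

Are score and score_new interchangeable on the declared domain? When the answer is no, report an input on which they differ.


Reading the diff, among the changes: comparison usage differs; also boolean connective usage differs; also local variable names differ; also arithmetic usage differs; also constant usage differs.
Tracing x=-1, y=1: score: t becomes 0; next (not ((1 + t) <= (y + y))) evaluates to false; next y becomes -1; next ((t + x) == (t * 1)) evaluates to false; next x becomes 1; next p becomes 0; next at k=-2:; next p becomes 0; next at k=-1:; next p becomes 0; next at k=0:; next p becomes 0; next p becomes 0; next final value 0 | score_new: t becomes 0; next (not ((1 + t) <= (y + y))) evaluates to false; next y becomes -1; next (not ((t + x) != (t * 1))) evaluates to false; next x becomes 1; next s becomes 0; next at k=-2:; next s becomes 0; next at k=-1:; next s becomes 0; next at k=0:; next s becomes 0; next s becomes 0; next final value 0 — matching result 0.
Checked all 32 inputs in the declared domain: the outputs agree on every one.
verdict: equivalent


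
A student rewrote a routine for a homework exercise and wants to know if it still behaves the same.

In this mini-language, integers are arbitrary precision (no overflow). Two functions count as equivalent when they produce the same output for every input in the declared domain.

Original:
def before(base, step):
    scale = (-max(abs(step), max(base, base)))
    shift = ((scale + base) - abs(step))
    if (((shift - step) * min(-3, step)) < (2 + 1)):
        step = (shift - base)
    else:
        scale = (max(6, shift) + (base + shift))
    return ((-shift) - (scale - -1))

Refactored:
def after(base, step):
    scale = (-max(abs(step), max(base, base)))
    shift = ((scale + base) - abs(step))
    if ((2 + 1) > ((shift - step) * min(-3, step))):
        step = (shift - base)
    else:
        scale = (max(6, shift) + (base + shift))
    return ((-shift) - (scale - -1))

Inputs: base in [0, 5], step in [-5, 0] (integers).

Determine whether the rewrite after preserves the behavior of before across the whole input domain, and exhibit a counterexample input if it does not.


Reading the diff, among the changes: comparison usage differs.
One worked example (base=3, step=0) — before: scale := -3 | shift := 0 | (((shift - step) * min(-3, step)) < (2 + 1)): true | step := -3 | result 2; after: scale := -3 | shift := 0 | ((2 + 1) > ((shift - step) * min(-3, step))): true | step := -3 | result 2; agreement on 2.
An exhaustive pass over the 36 declared inputs shows identical outputs.
verdict: equivalent


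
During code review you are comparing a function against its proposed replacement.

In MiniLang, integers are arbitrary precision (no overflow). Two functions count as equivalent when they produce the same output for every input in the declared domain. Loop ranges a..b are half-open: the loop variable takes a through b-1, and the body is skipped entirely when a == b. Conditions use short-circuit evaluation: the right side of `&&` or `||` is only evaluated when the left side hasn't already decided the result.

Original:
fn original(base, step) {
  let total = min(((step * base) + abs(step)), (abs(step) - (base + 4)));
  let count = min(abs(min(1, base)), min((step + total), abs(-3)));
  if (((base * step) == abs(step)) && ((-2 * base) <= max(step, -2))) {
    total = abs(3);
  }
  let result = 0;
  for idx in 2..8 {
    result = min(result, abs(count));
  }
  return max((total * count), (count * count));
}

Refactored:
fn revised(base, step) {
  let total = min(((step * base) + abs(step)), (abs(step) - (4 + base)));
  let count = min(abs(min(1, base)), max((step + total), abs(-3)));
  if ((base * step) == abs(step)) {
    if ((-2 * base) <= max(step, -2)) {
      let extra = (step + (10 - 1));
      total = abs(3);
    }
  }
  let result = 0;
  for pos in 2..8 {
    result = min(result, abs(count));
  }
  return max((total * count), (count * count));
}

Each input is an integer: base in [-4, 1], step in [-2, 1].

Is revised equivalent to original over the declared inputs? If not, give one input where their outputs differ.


Try base=-4, step=-2.
original: total=2, then count=0, then (((base * step) == abs(step)) && ((-2 * base) <= max(step, -2))) is false, then result=0, then (idx=2), then result=0, then (idx=3), then result=0, then (idx=4), then result=0, then (idx=5), then result=0, then (idx=6), then result=0, then (idx=7), then result=0, then returns 0
revised: total=2, then count=3, then ((base * step) == abs(step)) is false, then result=0, then (pos=2), then result=0, then (pos=3), then result=0, then (pos=4), then result=0, then (pos=5), then result=0, then (pos=6), then result=0, then (pos=7), then result=0, then returns 9
0 and 9 differ, so these are not the same function on this domain.
verdict: not equivalent; witness: base=-4, step=-2


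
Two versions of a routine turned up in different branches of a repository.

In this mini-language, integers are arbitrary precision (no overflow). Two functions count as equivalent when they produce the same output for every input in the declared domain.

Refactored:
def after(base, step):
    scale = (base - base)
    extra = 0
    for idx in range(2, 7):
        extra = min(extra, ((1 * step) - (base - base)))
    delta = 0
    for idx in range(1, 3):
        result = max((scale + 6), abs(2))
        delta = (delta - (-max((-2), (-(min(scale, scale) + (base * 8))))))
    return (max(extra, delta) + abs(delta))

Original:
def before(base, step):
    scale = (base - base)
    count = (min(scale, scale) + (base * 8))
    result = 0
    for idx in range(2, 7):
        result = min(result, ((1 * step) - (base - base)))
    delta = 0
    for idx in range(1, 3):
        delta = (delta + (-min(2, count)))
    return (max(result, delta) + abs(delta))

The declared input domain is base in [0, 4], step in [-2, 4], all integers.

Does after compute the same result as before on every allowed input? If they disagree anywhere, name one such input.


Comparing the listings, the differences include: min/max/abs usage differs, constant usage differs, arithmetic usage differs, local variable names differ.
Tracing base=0, step=-1: before: scale becomes 0; next count becomes 0; next result becomes 0; next at idx=2:; next result becomes -1; next at idx=3:; next result becomes -1; next at idx=4:; next result becomes -1; next at idx=5:; next result becomes -1; next at idx=6:; next result becomes -1; next delta becomes 0; next at idx=1:; next delta becomes 0; next at idx=2:; next delta becomes 0; next final value 0 | after: scale becomes 0; next extra becomes 0; next at idx=2:; next extra becomes -1; next at idx=3:; next extra becomes -1; next at idx=4:; next extra becomes -1; next at idx=5:; next extra becomes -1; next at idx=6:; next extra becomes -1; next delta becomes 0; next at idx=1:; next result becomes 6; next delta becomes 0; next at idx=2:; next result becomes 6; next delta becomes 0; next final value 0 — matching result 0.
Across all 35 domain points the two functions coincide.
verdict: equivalent


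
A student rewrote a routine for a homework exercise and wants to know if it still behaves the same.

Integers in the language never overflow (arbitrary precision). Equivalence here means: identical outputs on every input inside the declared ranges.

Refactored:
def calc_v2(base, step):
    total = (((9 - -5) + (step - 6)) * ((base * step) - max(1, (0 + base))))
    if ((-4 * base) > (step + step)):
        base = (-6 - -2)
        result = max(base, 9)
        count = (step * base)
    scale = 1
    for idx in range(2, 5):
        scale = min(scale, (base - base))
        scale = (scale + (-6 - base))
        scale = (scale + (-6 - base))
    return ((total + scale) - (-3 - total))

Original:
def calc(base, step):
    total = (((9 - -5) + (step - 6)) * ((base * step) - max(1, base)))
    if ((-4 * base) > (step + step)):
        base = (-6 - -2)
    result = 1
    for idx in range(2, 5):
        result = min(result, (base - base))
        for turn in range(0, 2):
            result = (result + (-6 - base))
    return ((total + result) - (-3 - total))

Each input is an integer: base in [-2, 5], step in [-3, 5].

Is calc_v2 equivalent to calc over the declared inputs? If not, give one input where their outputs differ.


Differences: arithmetic usage differs; and loop structure differs; and min/max/abs usage differs; and statement counts differ; and local variable names differ; and constant usage differs — yet all 72 inputs agree.
verdict: equivalent


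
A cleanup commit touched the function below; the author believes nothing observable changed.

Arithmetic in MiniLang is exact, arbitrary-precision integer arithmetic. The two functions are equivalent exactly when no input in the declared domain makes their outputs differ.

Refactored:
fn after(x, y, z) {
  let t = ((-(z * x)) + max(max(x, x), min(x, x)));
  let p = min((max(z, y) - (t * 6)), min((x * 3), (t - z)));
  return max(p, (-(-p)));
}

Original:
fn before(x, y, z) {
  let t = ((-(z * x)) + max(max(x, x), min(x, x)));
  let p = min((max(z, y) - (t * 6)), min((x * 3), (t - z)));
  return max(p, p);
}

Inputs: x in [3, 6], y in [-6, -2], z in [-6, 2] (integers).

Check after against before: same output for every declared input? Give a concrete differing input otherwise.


Behavior is preserved: although same computation, different form, the outputs never diverge.
As a probe, take x=5, y=-4, z=1: before runs t becomes 0; next p becomes -1; next final value -1; after runs t becomes 0; next p becomes -1; next final value -1; both end at -1.
Every one of the 180 inputs gives matching results.
verdict: equivalent


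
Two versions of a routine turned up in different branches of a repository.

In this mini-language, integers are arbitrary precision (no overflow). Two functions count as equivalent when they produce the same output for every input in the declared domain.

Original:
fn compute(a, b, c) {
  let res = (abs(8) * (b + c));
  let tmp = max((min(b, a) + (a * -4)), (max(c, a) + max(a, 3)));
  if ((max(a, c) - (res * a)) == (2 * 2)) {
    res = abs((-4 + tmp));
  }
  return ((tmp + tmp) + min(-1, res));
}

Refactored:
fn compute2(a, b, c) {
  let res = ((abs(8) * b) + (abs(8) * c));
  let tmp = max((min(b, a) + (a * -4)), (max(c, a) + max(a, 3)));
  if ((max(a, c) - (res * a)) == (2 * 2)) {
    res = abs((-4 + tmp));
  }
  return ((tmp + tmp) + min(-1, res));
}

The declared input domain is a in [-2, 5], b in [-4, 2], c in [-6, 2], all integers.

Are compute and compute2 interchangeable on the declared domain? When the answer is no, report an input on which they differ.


Reading the diff, among the changes: min/max/abs usage differs; also arithmetic usage differs; also constant usage differs.
Spot check at a=5, b=-1, c=-4 — compute: res = -40; tmp = 10; ((max(a, c) - (res * a)) == (2 * 2)) -> false; return -20. compute2: res = -40; tmp = 10; ((max(a, c) - (res * a)) == (2 * 2)) -> false; return -20. Both give -20.
Checked all 504 inputs in the declared domain: the outputs agree on every one.
verdict: equivalent


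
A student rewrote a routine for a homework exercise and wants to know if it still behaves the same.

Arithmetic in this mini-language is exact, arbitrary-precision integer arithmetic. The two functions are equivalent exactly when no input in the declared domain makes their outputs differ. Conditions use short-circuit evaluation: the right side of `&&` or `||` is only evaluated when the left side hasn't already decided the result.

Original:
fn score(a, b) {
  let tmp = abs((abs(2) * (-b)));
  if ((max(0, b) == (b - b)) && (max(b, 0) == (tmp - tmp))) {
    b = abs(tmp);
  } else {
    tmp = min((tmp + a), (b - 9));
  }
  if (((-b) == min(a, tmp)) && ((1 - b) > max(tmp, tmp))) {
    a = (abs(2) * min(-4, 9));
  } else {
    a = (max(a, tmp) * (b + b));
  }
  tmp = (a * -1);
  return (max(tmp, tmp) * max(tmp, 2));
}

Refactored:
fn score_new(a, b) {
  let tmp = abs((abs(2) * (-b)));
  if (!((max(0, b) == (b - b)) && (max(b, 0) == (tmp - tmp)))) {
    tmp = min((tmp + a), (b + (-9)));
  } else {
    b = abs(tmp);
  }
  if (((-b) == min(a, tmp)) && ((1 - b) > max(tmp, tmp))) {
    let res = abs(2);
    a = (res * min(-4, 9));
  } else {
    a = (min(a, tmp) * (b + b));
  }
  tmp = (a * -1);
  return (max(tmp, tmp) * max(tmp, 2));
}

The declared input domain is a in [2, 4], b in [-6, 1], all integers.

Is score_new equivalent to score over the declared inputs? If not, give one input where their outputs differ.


On input a=2, b=-6, score returns -576 while score_new returns -96.
verdict: not equivalent; witness: a=2, b=-6


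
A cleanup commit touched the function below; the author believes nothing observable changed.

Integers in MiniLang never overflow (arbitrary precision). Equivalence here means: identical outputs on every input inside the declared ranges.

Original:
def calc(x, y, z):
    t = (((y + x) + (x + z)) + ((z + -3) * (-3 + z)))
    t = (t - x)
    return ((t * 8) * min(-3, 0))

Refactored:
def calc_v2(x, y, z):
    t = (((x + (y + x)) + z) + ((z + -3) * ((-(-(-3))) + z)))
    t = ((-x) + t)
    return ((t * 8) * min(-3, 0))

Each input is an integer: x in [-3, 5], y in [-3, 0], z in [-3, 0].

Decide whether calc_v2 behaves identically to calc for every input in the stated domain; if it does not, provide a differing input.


Differences: arithmetic usage differs — yet all 144 inputs agree.
verdict: equivalent


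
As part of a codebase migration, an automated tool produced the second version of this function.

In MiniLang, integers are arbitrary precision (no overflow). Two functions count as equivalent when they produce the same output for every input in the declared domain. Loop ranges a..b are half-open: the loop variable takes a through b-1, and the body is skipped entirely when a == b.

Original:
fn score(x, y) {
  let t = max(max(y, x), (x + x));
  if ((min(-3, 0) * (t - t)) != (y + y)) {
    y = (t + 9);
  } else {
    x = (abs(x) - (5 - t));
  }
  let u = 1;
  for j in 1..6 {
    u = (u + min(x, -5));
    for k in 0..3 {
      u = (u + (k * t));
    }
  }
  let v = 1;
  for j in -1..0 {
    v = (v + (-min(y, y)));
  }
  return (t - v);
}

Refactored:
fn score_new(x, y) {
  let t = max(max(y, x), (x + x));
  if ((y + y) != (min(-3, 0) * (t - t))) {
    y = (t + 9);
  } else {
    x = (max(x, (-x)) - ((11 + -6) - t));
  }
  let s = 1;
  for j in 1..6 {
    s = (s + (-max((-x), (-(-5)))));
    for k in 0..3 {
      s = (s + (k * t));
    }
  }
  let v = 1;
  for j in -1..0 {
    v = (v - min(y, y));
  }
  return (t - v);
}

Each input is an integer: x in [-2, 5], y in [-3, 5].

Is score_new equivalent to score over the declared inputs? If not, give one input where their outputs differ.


Equivalent — the differences include constant usage differs; also min/max/abs usage differs; also local variable names differ; also arithmetic usage differs, yet no declared input distinguishes the two.
One worked example (x=5, y=4) — score: t=10, then ((min(-3, 0) * (t - t)) != (y + y)) is true, then y=19, then u=1, then (j=1), then u=-4, then (k=0), then u=-4, then (k=1), then u=6, then (k=2), then u=26, then (j=2), then u=21, then (k=0), then u=21, then (k=1), then u=31, then (k=2), then u=51, then (j=3), then u=46, then (k=0), then u=46, then (k=1), then u=56, then (k=2), then u=76, then (j=4), then u=71, then (k=0), then u=71, then (k=1), then u=81, then (k=2), then u=101, then (j=5), then u=96, then (k=0), then u=96, then (k=1), then u=106, then (k=2), then u=126, then v=1, then (j=-1), then v=-18, then returns 28; score_new: t=10, then ((y + y) != (min(-3, 0) * (t - t))) is true, then y=19, then s=1, then (j=1), then s=-4, then (k=0), then s=-4, then (k=1), then s=6, then (k=2), then s=26, then (j=2), then s=21, then (k=0), then s=21, then (k=1), then s=31, then (k=2), then s=51, then (j=3), then s=46, then (k=0), then s=46, then (k=1), then s=56, then (k=2), then s=76, then (j=4), then s=71, then (k=0), then s=71, then (k=1), then s=81, then (k=2), then s=101, then (j=5), then s=96, then (k=0), then s=96, then (k=1), then s=106, then (k=2), then s=126, then v=1, then (j=-1), then v=-18, then returns 28; agreement on 28.
An exhaustive pass over the 72 declared inputs shows identical outputs.
verdict: equivalent


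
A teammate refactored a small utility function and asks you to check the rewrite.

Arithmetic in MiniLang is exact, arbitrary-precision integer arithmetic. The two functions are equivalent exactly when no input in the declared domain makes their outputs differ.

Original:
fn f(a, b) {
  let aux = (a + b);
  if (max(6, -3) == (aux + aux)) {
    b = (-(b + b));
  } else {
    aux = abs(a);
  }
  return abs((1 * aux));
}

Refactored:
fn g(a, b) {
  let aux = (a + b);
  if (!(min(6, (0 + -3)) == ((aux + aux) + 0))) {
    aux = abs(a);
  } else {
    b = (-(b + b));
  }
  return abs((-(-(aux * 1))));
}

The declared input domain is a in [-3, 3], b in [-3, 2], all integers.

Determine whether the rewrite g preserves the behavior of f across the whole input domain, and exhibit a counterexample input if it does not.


At a=1, b=2: f gives 3, g gives 1.
verdict: not equivalent; witness: a=1, b=2


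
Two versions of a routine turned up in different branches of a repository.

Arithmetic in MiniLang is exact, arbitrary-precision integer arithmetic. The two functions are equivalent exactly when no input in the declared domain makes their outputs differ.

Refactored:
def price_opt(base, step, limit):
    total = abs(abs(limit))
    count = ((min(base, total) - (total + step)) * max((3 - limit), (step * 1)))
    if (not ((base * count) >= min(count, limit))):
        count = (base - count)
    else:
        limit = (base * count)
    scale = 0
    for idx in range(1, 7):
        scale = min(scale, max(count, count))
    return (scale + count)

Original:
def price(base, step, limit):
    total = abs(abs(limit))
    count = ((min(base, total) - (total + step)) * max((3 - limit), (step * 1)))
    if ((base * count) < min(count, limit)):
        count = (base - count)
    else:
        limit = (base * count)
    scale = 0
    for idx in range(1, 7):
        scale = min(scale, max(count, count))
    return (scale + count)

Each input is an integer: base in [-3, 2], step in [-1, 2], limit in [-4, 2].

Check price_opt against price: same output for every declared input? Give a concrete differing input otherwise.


The two versions differ — the changes include boolean connective usage differs, plus comparison usage differs.
Spot check at base=-3, step=2, limit=0 — price: total becomes 0; next count becomes -15; next ((base * count) < min(count, limit)) evaluates to false; next limit becomes 45; next scale becomes 0; next at idx=1:; next scale becomes -15; next at idx=2:; next scale becomes -15; next at idx=3:; next scale becomes -15; next at idx=4:; next scale becomes -15; next at idx=5:; next scale becomes -15; next at idx=6:; next scale becomes -15; next final value -30. price_opt: total becomes 0; next count becomes -15; next (not ((base * count) >= min(count, limit))) evaluates to false; next limit becomes 45; next scale becomes 0; next at idx=1:; next scale becomes -15; next at idx=2:; next scale becomes -15; next at idx=3:; next scale becomes -15; next at idx=4:; next scale becomes -15; next at idx=5:; next scale becomes -15; next at idx=6:; next scale becomes -15; next final value -30. Both give -30.
Sweeping the whole domain (168 inputs) finds no disagreement.
verdict: equivalent


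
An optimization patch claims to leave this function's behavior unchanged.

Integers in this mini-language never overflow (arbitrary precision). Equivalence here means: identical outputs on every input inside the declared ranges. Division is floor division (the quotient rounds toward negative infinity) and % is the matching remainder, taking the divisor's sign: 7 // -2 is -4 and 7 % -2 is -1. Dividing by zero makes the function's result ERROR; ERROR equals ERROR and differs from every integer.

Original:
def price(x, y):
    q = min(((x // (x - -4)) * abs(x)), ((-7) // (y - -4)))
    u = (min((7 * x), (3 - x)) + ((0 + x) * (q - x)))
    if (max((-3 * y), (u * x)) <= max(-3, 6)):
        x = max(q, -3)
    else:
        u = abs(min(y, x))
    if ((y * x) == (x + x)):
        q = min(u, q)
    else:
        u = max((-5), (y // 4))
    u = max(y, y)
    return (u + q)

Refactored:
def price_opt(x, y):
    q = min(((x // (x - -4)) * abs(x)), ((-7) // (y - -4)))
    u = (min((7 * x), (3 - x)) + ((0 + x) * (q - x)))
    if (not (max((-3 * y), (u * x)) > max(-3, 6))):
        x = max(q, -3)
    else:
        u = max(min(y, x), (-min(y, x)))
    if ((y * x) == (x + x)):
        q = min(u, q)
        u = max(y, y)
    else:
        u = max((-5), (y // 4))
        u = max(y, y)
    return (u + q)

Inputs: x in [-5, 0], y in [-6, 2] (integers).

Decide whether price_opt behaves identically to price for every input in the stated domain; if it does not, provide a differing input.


This is a faithful refactor — statement counts differ; also boolean connective usage differs; also min/max/abs usage differs; also comparison usage differs, but the computed results match everywhere.
Spot check at x=-5, y=2 — price: q := -2 | u := -50 | (max((-3 * y), (u * x)) <= max(-3, 6)): false | u := 5 | ((y * x) == (x + x)): true | q := -2 | u := 2 | result 0. price_opt: q := -2 | u := -50 | (not (max((-3 * y), (u * x)) > max(-3, 6))): false | u := 5 | ((y * x) == (x + x)): true | q := -2 | u := 2 | result 0. Both give 0.
Sweeping the whole domain (54 inputs) finds no disagreement.
verdict: equivalent


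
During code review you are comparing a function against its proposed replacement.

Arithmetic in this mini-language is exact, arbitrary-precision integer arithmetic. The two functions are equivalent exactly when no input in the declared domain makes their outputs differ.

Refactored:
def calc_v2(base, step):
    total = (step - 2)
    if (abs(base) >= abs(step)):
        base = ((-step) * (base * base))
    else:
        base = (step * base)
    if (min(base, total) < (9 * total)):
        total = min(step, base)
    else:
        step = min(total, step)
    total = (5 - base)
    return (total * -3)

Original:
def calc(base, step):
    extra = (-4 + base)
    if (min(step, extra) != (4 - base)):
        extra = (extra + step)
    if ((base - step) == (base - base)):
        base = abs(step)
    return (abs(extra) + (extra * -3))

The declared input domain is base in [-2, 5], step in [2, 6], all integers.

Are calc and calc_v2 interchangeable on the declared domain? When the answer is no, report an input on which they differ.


Take base=-2, step=2.
calc: extra=-6, then (min(step, extra) != (4 - base)) is true, then extra=-4, then ((base - step) == (base - base)) is false, then returns 16
calc_v2: total=0, then (abs(base) >= abs(step)) is true, then base=-8, then (min(base, total) < (9 * total)) is true, then total=-8, then total=13, then returns -39
16 against -39: the behavior changed.
verdict: not equivalent; witness: base=-2, step=2


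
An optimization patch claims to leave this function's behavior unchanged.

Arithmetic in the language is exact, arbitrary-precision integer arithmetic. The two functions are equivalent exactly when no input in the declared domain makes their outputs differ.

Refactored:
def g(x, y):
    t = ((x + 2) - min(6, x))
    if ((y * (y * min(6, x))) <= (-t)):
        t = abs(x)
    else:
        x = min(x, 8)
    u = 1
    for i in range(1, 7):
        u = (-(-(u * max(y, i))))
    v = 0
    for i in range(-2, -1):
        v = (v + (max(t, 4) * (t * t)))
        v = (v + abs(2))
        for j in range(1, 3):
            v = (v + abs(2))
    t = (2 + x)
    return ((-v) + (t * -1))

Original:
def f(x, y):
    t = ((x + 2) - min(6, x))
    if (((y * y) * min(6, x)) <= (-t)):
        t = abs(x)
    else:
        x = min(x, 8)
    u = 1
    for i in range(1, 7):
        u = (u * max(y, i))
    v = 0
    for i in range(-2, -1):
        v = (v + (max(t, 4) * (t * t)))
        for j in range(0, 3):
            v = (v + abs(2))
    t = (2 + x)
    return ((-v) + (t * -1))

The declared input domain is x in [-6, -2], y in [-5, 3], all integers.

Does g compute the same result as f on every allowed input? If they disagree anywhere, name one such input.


Equivalent — the differences include constant usage differs; also arithmetic usage differs; also loop structure differs; also min/max/abs usage differs; also statement counts differ, yet no declared input distinguishes the two.
Tracing x=-3, y=-2: f: t=2, then (((y * y) * min(6, x)) <= (-t)) is true, then t=3, then u=1, then (i=1), then u=1, then (i=2), then u=2, then (i=3), then u=6, then (i=4), then u=24, then (i=5), then u=120, then (i=6), then u=720, then v=0, then (i=-2), then v=36, then (j=0), then v=38, then (j=1), then v=40, then (j=2), then v=42, then t=-1, then returns -41 | g: t=2, then ((y * (y * min(6, x))) <= (-t)) is true, then t=3, then u=1, then (i=1), then u=1, then (i=2), then u=2, then (i=3), then u=6, then (i=4), then u=24, then (i=5), then u=120, then (i=6), then u=720, then v=0, then (i=-2), then v=36, then v=38, then (j=1), then v=40, then (j=2), then v=42, then t=-1, then returns -41 — matching result -41.
Every one of the 45 inputs gives matching results.
verdict: equivalent


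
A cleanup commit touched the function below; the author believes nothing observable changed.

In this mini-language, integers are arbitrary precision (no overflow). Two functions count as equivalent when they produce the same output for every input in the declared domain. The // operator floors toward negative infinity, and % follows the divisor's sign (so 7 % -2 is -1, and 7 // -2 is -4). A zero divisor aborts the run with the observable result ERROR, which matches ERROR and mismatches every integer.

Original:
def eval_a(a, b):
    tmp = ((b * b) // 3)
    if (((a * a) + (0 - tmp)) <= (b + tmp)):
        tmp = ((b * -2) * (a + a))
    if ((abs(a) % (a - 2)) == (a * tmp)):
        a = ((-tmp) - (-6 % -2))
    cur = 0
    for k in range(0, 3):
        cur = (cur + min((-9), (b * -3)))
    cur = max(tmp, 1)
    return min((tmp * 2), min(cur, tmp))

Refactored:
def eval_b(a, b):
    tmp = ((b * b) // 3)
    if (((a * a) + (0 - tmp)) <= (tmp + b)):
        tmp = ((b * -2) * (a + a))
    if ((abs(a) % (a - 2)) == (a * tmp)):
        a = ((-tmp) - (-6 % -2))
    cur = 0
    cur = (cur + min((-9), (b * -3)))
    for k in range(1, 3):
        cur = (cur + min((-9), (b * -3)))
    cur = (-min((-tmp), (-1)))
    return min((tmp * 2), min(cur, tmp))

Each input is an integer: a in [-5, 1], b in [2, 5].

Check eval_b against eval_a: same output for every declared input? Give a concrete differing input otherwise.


Changes here: arithmetic usage differs, constant usage differs, min/max/abs usage differs, loop structure differs, statement counts differ; the full 28-point sweep finds no disagreement.
verdict: equivalent


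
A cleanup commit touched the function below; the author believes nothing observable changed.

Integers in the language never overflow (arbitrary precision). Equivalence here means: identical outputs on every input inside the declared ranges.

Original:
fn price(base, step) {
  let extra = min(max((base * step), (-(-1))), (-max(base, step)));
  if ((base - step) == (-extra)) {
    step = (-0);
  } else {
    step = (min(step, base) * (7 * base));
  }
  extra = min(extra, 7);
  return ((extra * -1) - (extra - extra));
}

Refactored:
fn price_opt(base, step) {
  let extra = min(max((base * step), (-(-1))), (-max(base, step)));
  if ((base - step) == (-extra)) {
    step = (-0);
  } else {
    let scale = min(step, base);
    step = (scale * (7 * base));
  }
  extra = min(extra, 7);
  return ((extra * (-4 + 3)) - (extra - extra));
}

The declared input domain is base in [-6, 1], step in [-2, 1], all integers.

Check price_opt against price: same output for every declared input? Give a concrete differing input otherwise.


The two are interchangeable: local variable names differ, plus statement counts differ, plus arithmetic usage differs, plus constant usage differs, and every declared input agrees.
Spot check at base=1, step=-1 — price: extra becomes -1; next ((base - step) == (-extra)) evaluates to false; next step becomes -7; next extra becomes -1; next final value 1. price_opt: extra becomes -1; next ((base - step) == (-extra)) evaluates to false; next scale becomes -1; next step becomes -7; next extra becomes -1; next final value 1. Both give 1.
Across all 32 domain points the two functions coincide.
verdict: equivalent


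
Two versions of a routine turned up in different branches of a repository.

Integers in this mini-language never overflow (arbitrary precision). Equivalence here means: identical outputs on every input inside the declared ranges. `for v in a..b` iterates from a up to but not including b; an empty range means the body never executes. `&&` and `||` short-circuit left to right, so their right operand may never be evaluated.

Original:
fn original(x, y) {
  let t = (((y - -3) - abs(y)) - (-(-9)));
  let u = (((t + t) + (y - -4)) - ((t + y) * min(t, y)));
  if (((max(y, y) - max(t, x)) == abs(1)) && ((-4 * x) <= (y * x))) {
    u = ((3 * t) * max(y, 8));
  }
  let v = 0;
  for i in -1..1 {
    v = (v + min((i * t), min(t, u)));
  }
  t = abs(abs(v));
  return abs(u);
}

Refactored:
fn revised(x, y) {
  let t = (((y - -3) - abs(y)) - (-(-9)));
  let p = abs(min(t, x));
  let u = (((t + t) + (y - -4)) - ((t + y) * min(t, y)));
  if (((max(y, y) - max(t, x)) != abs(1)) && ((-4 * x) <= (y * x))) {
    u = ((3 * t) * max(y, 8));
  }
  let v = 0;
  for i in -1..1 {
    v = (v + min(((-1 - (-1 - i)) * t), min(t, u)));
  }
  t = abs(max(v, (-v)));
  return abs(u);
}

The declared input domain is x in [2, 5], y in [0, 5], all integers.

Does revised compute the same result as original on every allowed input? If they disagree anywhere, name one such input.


Consider the input x=2, y=0.
original: t = -6; u = -44; (((max(y, y) - max(t, x)) == abs(1)) && ((-4 * x) <= (y * x))) -> false; v = 0; [i=-1]; v = -44; [i=0]; v = -88; t = 88; return 44
revised: t = -6; p = 6; u = -44; (((max(y, y) - max(t, x)) != abs(1)) && ((-4 * x) <= (y * x))) -> true; u = -144; v = 0; [i=-1]; v = -144; [i=0]; v = -288; t = 288; return 144
44 vs 144 — the two versions disagree here.
verdict: not equivalent; witness: x=2, y=0


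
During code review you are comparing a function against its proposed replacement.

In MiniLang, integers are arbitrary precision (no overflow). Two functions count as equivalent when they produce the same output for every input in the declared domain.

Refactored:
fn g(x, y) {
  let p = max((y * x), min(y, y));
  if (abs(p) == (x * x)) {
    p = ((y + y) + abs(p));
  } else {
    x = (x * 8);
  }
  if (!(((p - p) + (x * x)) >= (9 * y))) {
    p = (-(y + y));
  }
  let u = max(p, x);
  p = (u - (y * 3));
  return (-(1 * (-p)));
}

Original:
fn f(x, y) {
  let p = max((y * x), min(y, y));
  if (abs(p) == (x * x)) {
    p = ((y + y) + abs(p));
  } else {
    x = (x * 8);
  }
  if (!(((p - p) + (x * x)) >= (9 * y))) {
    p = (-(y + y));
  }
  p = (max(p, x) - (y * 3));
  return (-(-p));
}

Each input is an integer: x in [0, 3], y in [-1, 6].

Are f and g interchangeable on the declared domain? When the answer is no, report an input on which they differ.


Reading the diff, among the changes: local variable names differ, and statement counts differ, and arithmetic usage differs, and constant usage differs.
Spot check at x=3, y=-1 — f: p=-1, then (abs(p) == (x * x)) is false, then x=24, then (!(((p - p) + (x * x)) >= (9 * y))) is false, then p=27, then returns 27. g: p=-1, then (abs(p) == (x * x)) is false, then x=24, then (!(((p - p) + (x * x)) >= (9 * y))) is false, then u=24, then p=27, then returns 27. Both give 27.
Sweeping the whole domain (32 inputs) finds no disagreement.
verdict: equivalent


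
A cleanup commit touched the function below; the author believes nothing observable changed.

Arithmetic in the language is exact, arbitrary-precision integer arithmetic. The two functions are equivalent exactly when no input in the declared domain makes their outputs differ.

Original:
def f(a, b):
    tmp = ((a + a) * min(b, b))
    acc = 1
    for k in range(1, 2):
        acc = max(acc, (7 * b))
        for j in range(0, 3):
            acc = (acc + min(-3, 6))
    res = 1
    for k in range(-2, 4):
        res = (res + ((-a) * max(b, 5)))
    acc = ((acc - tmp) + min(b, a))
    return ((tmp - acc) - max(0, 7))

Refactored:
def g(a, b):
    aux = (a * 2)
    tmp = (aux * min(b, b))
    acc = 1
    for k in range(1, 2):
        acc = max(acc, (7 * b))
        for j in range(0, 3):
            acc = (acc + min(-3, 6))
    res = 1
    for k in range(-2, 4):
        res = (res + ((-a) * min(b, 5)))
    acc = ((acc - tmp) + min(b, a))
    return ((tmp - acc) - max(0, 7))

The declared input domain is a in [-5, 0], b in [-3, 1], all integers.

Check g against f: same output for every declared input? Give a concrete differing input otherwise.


Equivalent. Although `max(b, 5)` became `min(b, 5)`, no input in the stated domain can expose it.
Sweeping the whole domain (30 inputs) finds no disagreement.
Spot check at a=-3, b=-1 — f: tmp := 6 | acc := 1 | iter k=1: | acc := 1 | iter j=0: | acc := -2 | iter j=1: | acc := -5 | iter j=2: | acc := -8 | res := 1 | iter k=-2: | res := 16 | iter k=-1: | res := 31 | iter k=0: | res := 46 | iter k=1: | res := 61 | iter k=2: | res := 76 | iter k=3: | res := 91 | acc := -17 | result 16. g: aux := -6 | tmp := 6 | acc := 1 | iter k=1: | acc := 1 | iter j=0: | acc := -2 | iter j=1: | acc := -5 | iter j=2: | acc := -8 | res := 1 | iter k=-2: | res := -2 | iter k=-1: | res := -5 | iter k=0: | res := -8 | iter k=1: | res := -11 | iter k=2: | res := -14 | iter k=3: | res := -17 | acc := -17 | result 16. Both give 16.
verdict: equivalent


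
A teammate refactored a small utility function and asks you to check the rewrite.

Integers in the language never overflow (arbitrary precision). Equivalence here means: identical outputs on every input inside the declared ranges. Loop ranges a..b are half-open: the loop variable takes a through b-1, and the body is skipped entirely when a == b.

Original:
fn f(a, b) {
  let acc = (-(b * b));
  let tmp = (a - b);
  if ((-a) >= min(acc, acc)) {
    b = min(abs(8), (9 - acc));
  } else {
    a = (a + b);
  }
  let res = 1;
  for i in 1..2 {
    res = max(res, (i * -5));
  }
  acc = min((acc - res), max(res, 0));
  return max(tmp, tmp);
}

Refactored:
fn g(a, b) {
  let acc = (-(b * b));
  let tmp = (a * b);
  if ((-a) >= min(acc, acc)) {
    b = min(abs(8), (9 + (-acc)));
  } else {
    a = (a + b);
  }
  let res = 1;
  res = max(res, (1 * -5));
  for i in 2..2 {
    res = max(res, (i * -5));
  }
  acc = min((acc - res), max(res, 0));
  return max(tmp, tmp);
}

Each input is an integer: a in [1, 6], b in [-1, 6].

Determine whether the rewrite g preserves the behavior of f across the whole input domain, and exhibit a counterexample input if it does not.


There is a counterexample at a=1, b=-1: 2 on one side, -1 on the other.
f: acc := -1 | tmp := 2 | ((-a) >= min(acc, acc)): true | b := 8 | res := 1 | iter i=1: | res := 1 | acc := -2 | result 2
g: acc := -1 | tmp := -1 | ((-a) >= min(acc, acc)): true | b := 8 | res := 1 | res := 1 | loop over i: empty range | acc := -2 | result -1
verdict: not equivalent; witness: a=1, b=-1


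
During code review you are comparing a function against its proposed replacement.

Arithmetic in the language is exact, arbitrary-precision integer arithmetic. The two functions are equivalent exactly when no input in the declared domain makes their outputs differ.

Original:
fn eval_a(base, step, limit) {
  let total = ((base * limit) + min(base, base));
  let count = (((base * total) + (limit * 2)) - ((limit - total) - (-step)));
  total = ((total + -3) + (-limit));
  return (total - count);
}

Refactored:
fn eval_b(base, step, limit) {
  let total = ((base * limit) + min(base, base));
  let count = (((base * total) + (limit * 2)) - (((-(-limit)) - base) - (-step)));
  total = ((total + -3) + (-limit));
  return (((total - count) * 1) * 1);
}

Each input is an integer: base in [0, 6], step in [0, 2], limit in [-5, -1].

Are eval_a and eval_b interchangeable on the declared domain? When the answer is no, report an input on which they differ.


Input base=1, step=0, limit=-5: 11 from eval_a versus 6 from eval_b.
verdict: not equivalent; witness: base=1, step=0, limit=-5


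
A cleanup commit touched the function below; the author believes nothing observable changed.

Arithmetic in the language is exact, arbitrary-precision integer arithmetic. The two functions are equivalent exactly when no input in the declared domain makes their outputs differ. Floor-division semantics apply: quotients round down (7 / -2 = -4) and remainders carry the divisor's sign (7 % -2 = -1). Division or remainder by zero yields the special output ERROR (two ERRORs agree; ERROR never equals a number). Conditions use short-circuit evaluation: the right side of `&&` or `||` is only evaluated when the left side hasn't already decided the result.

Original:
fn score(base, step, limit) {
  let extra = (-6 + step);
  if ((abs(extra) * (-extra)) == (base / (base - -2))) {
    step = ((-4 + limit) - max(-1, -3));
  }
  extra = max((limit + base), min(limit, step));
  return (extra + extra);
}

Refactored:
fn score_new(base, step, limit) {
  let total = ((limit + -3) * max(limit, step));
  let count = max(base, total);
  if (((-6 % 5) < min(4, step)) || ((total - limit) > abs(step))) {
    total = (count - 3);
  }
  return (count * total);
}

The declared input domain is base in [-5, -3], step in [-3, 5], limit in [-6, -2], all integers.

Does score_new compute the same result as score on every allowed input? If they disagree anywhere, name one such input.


base=-5, step=-3, limit=-6 yields -12 from score but 648 from score_new.
verdict: not equivalent; witness: base=-5, step=-3, limit=-6
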